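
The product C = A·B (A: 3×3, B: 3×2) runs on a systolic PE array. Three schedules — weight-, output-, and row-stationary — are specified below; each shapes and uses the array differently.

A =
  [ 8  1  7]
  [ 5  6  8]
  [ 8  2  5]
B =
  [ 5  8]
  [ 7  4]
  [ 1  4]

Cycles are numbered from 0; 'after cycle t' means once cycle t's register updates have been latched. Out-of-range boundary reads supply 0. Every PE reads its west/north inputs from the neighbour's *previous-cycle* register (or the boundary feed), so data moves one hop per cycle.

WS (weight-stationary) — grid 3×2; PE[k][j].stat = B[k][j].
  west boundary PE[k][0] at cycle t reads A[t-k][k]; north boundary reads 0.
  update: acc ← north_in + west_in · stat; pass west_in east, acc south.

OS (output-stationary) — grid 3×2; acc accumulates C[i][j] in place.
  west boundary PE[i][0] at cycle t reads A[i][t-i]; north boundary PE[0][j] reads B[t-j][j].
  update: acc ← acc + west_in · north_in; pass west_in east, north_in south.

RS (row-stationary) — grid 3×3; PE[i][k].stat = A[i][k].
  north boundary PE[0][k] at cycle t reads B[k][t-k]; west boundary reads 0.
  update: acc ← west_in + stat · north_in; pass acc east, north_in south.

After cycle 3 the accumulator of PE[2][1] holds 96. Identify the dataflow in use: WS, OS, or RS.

— WS: 3×2; PE[2][1] trace:
  0: (2,1).acc=0  regs=<0,0>
  1: (2,1).acc=0  regs=<0,0>
  2: (2,1).acc=0  regs=<0,0>
  3: (2,1).acc=96  regs=<7,96>
— OS: 3×2; PE[2][1] trace:
  0: (2,1).acc=0  regs=<0,0>
  1: (2,1).acc=0  regs=<0,0>
  2: (2,1).acc=0  regs=<0,0>
  3: (2,1).acc=64  regs=<8,8>
— RS: 3×3; PE[2][1] trace:
  0: (2,1).acc=0  regs=<0,0>
  1: (2,1).acc=0  regs=<0,0>
  2: (2,1).acc=0  regs=<0,0>
  3: (2,1).acc=54  regs=<54,7>

dataflow = WS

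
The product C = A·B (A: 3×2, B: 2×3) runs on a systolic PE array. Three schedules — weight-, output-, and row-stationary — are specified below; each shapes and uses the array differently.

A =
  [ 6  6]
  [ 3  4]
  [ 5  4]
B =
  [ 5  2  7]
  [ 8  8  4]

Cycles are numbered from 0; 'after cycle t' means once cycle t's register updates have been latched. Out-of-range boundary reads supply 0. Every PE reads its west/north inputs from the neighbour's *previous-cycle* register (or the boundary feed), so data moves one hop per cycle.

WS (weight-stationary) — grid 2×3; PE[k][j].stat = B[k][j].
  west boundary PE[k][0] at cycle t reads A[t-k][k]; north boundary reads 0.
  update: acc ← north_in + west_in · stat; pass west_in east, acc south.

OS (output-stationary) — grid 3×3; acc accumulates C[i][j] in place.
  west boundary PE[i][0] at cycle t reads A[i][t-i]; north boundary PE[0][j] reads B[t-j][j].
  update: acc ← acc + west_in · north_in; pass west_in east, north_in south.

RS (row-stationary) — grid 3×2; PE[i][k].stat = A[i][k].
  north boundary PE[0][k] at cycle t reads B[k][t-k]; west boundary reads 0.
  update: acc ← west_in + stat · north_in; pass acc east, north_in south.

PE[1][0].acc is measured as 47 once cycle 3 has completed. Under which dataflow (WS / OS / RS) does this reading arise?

WS (2×3 grid), PE[1][0]:
  @0  [1,0]  acc 0  |  →0  ↓0
  @1  [1,0]  acc 78  |  →6  ↓78
  @2  [1,0]  acc 47  |  →4  ↓47
  @3  [1,0]  acc 57  |  →4  ↓57
OS (3×3 grid), PE[1][0]:
  @0  [1,0]  acc 0  |  →0  ↓0
  @1  [1,0]  acc 15  |  →3  ↓5
  @2  [1,0]  acc 47  |  →4  ↓8
  @3  [1,0]  acc 47  |  →0  ↓0
RS (3×2 grid), PE[1][0]:
  @0  [1,0]  acc 0  |  →0  ↓0
  @1  [1,0]  acc 15  |  →15  ↓5
  @2  [1,0]  acc 6  |  →6  ↓2
  @3  [1,0]  acc 21  |  →21  ↓7

dataflow = OS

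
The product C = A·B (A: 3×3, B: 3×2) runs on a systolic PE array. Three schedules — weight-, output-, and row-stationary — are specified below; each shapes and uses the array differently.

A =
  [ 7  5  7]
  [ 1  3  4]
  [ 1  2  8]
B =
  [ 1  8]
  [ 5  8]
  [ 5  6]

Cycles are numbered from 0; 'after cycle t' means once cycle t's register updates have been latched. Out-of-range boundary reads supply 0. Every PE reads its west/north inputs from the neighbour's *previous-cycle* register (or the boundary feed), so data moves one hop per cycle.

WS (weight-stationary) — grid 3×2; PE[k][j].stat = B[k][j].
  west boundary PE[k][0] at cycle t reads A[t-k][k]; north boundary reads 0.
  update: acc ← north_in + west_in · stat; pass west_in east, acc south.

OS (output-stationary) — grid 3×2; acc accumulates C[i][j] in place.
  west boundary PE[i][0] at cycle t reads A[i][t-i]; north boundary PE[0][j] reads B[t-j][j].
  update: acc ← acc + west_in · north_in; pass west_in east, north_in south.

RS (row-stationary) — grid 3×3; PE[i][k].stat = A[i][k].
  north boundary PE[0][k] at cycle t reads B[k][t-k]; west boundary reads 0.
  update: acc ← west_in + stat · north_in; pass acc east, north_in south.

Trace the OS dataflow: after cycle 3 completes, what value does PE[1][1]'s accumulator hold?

PE[1][1].acc = 32

OS (3×2). Following PE[1][1] plus its west/north inputs:
  @0  [0,1]  acc 0  |  →0  ↓0
  @0  [1,0]  acc 0  |  →0  ↓0
  @0  [1,1]  acc 0  |  →0  ↓0
  @1  [0,1]  acc 56  |  →7  ↓8
  @1  [1,0]  acc 1  |  →1  ↓1
  @1  [1,1]  acc 0  |  →0  ↓0
  @2  [0,1]  acc 96  |  →5  ↓8
  @2  [1,0]  acc 16  |  →3  ↓5
  @2  [1,1]  acc 8  |  →1  ↓8
  @3  [0,1]  acc 138  |  →7  ↓6
  @3  [1,0]  acc 36  |  →4  ↓5
  @3  [1,1]  acc 32  |  →3  ↓8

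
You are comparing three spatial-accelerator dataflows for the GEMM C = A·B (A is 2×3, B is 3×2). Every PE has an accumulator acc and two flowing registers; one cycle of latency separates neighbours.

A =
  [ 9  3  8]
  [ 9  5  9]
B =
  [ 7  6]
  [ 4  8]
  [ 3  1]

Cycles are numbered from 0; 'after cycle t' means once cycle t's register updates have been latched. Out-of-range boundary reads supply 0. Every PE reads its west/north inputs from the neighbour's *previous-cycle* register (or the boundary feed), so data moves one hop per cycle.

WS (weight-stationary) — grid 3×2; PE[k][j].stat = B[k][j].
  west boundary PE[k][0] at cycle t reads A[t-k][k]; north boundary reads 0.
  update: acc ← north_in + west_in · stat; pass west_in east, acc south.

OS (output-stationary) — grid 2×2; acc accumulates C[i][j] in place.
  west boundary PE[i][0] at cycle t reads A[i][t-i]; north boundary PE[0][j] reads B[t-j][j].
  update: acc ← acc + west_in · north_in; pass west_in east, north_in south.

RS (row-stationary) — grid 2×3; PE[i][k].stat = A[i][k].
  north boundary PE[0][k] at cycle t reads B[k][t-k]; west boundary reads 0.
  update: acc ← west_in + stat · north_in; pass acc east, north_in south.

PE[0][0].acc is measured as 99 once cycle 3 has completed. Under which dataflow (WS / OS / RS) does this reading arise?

WS (3×2 grid), PE[0][0]:
  cycle 0: PE[0][0] → acc 63, east 9, south 63
  cycle 1: PE[0][0] → acc 63, east 9, south 63
  cycle 2: PE[0][0] → acc 0, east 0, south 0
  cycle 3: PE[0][0] → acc 0, east 0, south 0
OS (2×2 grid), PE[0][0]:
  cycle 0: PE[0][0] → acc 63, east 9, south 7
  cycle 1: PE[0][0] → acc 75, east 3, south 4
  cycle 2: PE[0][0] → acc 99, east 8, south 3
  cycle 3: PE[0][0] → acc 99, east 0, south 0
RS (2×3 grid), PE[0][0]:
  cycle 0: PE[0][0] → acc 63, east 63, south 7
  cycle 1: PE[0][0] → acc 54, east 54, south 6
  cycle 2: PE[0][0] → acc 0, east 0, south 0
  cycle 3: PE[0][0] → acc 0, east 0, south 0

dataflow = OS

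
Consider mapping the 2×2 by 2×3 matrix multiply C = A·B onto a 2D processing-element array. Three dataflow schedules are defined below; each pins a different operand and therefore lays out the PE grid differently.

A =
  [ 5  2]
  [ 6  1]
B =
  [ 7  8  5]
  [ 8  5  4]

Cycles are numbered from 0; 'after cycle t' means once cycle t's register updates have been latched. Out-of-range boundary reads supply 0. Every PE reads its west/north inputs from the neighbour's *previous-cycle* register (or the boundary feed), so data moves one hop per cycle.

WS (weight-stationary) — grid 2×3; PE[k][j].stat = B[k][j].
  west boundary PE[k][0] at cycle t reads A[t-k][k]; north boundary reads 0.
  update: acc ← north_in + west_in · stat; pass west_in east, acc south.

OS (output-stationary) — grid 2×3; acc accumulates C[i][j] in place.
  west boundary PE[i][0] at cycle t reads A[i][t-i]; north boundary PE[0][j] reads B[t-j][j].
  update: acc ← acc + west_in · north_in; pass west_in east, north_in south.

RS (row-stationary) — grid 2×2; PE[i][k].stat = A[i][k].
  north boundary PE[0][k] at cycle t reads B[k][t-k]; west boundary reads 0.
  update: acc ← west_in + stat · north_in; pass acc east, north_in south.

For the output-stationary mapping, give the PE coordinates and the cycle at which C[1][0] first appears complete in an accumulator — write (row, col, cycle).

(row, col, cycle) = (1, 0, 2)

OS — PE[1][0] is where C[1][0] collects:
  cycle 0: PE[1][0] → acc 0, east 0, south 0
  cycle 1: PE[1][0] → acc 42, east 6, south 7
  cycle 2: PE[1][0] → acc 50, east 1, south 8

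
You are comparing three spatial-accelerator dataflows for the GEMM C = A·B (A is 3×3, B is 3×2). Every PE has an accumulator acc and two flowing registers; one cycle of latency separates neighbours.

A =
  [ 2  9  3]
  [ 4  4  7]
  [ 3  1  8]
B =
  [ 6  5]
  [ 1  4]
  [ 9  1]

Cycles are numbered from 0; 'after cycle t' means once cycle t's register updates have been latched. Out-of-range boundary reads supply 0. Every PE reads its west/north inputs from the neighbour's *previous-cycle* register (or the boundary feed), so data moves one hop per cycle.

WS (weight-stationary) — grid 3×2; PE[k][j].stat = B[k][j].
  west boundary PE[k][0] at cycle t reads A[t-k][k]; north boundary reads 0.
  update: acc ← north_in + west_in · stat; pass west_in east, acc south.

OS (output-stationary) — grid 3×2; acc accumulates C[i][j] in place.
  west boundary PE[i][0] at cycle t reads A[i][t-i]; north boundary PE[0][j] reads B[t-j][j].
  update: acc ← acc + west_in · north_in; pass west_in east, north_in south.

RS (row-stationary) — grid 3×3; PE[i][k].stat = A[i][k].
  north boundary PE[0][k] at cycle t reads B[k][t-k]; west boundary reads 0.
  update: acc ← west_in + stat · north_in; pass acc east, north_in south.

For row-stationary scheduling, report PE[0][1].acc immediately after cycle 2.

RS (3×3). Following PE[0][1] plus its west/north inputs:
  after 0 — PE[0][0] acc=12, pass-E 12, pass-S 6
  after 0 — PE[0][1] acc=0, pass-E 0, pass-S 0
  after 1 — PE[0][0] acc=10, pass-E 10, pass-S 5
  after 1 — PE[0][1] acc=21, pass-E 21, pass-S 1
  after 2 — PE[0][0] acc=0, pass-E 0, pass-S 0
  after 2 — PE[0][1] acc=46, pass-E 46, pass-S 4

PE[0][1].acc = 46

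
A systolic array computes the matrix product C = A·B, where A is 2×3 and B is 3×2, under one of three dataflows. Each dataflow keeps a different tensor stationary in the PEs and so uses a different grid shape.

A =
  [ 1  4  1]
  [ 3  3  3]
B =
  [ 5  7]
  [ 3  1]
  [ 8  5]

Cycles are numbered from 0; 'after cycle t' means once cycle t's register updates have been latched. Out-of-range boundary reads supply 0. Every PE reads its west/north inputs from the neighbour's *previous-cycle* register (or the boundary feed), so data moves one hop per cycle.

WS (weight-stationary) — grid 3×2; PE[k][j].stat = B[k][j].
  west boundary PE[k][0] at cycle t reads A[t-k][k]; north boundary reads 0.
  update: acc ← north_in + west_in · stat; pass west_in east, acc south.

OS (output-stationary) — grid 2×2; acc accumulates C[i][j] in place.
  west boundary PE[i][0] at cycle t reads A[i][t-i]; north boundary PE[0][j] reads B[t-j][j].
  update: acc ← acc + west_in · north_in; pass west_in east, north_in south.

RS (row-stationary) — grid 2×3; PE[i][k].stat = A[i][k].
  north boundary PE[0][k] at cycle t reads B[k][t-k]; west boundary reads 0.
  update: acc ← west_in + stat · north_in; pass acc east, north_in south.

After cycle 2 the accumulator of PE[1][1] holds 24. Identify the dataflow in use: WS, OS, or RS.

dataflow = RS

Under WS (3×2), PE[1][1]:
  c0 r1c1: 0 / 0 / 0
  c1 r1c1: 0 / 0 / 0
  c2 r1c1: 11 / 4 / 11
Under OS (2×2), PE[1][1]:
  c0 r1c1: 0 / 0 / 0
  c1 r1c1: 0 / 0 / 0
  c2 r1c1: 21 / 3 / 7
Under RS (2×3), PE[1][1]:
  c0 r1c1: 0 / 0 / 0
  c1 r1c1: 0 / 0 / 0
  c2 r1c1: 24 / 24 / 3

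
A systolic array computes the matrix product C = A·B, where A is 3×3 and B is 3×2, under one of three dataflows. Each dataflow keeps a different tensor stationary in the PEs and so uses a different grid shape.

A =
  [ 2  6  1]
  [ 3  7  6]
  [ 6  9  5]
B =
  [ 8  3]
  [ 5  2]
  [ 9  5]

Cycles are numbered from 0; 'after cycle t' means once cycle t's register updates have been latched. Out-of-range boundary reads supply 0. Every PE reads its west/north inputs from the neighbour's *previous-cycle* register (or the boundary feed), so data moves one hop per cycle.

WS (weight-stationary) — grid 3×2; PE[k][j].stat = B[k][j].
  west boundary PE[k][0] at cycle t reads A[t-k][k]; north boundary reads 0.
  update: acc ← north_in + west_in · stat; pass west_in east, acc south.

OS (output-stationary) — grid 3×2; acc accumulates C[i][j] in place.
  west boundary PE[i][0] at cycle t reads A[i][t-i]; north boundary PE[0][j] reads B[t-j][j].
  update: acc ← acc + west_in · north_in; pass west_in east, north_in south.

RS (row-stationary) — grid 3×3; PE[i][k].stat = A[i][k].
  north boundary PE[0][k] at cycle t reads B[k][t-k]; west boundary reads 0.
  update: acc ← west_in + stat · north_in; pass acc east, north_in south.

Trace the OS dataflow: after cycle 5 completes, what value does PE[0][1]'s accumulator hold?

OS on a 3×2 grid — tracing PE[0][1] and its feeders:
  after 0 — PE[0][0] acc=16, pass-E 2, pass-S 8
  after 0 — PE[0][1] acc=0, pass-E 0, pass-S 0
  after 1 — PE[0][0] acc=46, pass-E 6, pass-S 5
  after 1 — PE[0][1] acc=6, pass-E 2, pass-S 3
  after 2 — PE[0][0] acc=55, pass-E 1, pass-S 9
  after 2 — PE[0][1] acc=18, pass-E 6, pass-S 2
  after 3 — PE[0][0] acc=55, pass-E 0, pass-S 0
  after 3 — PE[0][1] acc=23, pass-E 1, pass-S 5
  after 4 — PE[0][0] acc=55, pass-E 0, pass-S 0
  after 4 — PE[0][1] acc=23, pass-E 0, pass-S 0
  after 5 — PE[0][0] acc=55, pass-E 0, pass-S 0
  after 5 — PE[0][1] acc=23, pass-E 0, pass-S 0

PE[0][1].acc = 23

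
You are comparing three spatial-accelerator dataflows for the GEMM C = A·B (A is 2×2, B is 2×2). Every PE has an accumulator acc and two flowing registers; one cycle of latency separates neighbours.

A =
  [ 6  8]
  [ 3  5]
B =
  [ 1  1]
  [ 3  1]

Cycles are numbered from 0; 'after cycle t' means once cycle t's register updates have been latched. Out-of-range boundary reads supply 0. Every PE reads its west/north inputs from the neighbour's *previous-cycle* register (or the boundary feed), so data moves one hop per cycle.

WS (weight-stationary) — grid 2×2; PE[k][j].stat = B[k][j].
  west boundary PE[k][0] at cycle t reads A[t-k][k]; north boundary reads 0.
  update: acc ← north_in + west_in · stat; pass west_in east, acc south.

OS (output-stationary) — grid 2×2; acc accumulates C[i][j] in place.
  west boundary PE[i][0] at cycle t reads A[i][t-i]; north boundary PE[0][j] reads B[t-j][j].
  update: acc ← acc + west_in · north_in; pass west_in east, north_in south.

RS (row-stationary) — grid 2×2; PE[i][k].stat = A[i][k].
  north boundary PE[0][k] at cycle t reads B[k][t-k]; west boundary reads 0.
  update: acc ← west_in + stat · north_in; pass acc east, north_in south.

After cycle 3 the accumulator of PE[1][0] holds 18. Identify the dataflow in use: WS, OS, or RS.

WS [2×2] PE[1][0] across cycles:
  0: (1,0).acc=0  regs=<0,0>
  1: (1,0).acc=30  regs=<8,30>
  2: (1,0).acc=18  regs=<5,18>
  3: (1,0).acc=0  regs=<0,0>
OS [2×2] PE[1][0] across cycles:
  0: (1,0).acc=0  regs=<0,0>
  1: (1,0).acc=3  regs=<3,1>
  2: (1,0).acc=18  regs=<5,3>
  3: (1,0).acc=18  regs=<0,0>
RS [2×2] PE[1][0] across cycles:
  0: (1,0).acc=0  regs=<0,0>
  1: (1,0).acc=3  regs=<3,1>
  2: (1,0).acc=3  regs=<3,1>
  3: (1,0).acc=0  regs=<0,0>

dataflow = OS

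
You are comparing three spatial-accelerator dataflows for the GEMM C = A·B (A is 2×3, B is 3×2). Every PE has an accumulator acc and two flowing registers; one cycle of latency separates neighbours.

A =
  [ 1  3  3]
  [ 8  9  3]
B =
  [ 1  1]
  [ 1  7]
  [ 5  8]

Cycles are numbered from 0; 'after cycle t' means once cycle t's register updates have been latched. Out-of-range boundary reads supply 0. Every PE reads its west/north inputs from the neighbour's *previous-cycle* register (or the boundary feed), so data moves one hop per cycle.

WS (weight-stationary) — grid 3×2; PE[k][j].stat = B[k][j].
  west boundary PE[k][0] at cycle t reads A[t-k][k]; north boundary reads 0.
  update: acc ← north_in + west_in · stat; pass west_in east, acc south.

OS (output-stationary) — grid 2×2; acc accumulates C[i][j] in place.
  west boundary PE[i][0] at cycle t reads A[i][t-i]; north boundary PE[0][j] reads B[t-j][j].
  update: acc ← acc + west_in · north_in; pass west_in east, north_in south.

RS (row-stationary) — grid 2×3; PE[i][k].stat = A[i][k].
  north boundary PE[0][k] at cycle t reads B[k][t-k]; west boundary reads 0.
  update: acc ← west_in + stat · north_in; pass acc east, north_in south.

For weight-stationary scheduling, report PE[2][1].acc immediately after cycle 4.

Tracing WS — 3×2 array, target PE[2][1]:
  0: (1,1).acc=0  regs=<0,0>
  0: (2,0).acc=0  regs=<0,0>
  0: (2,1).acc=0  regs=<0,0>
  1: (1,1).acc=0  regs=<0,0>
  1: (2,0).acc=0  regs=<0,0>
  1: (2,1).acc=0  regs=<0,0>
  2: (1,1).acc=22  regs=<3,22>
  2: (2,0).acc=19  regs=<3,19>
  2: (2,1).acc=0  regs=<0,0>
  3: (1,1).acc=71  regs=<9,71>
  3: (2,0).acc=32  regs=<3,32>
  3: (2,1).acc=46  regs=<3,46>
  4: (1,1).acc=0  regs=<0,0>
  4: (2,0).acc=0  regs=<0,0>
  4: (2,1).acc=95  regs=<3,95>

PE[2][1].acc = 95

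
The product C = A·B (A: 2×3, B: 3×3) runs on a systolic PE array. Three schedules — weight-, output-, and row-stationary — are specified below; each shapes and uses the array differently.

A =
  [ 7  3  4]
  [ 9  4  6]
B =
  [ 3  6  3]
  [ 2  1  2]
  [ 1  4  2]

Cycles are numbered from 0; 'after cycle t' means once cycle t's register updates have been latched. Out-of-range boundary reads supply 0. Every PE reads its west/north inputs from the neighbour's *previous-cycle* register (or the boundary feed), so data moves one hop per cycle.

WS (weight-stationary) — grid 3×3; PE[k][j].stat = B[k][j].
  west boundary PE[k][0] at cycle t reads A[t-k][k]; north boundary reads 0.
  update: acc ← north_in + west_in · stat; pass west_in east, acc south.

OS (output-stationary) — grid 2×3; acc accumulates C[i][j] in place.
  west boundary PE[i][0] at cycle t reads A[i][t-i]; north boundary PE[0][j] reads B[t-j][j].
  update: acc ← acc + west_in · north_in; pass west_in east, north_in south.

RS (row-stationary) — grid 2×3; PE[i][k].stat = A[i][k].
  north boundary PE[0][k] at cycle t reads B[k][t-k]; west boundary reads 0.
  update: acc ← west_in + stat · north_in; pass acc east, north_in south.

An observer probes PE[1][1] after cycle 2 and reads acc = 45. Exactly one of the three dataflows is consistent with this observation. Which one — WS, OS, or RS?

WS [3×3] PE[1][1] across cycles:
  step 0 · PE1,1: acc=0; fwd→0 fwd↓0
  step 1 · PE1,1: acc=0; fwd→0 fwd↓0
  step 2 · PE1,1: acc=45; fwd→3 fwd↓45
OS [2×3] PE[1][1] across cycles:
  step 0 · PE1,1: acc=0; fwd→0 fwd↓0
  step 1 · PE1,1: acc=0; fwd→0 fwd↓0
  step 2 · PE1,1: acc=54; fwd→9 fwd↓6
RS [2×3] PE[1][1] across cycles:
  step 0 · PE1,1: acc=0; fwd→0 fwd↓0
  step 1 · PE1,1: acc=0; fwd→0 fwd↓0
  step 2 · PE1,1: acc=35; fwd→35 fwd↓2

dataflow = WS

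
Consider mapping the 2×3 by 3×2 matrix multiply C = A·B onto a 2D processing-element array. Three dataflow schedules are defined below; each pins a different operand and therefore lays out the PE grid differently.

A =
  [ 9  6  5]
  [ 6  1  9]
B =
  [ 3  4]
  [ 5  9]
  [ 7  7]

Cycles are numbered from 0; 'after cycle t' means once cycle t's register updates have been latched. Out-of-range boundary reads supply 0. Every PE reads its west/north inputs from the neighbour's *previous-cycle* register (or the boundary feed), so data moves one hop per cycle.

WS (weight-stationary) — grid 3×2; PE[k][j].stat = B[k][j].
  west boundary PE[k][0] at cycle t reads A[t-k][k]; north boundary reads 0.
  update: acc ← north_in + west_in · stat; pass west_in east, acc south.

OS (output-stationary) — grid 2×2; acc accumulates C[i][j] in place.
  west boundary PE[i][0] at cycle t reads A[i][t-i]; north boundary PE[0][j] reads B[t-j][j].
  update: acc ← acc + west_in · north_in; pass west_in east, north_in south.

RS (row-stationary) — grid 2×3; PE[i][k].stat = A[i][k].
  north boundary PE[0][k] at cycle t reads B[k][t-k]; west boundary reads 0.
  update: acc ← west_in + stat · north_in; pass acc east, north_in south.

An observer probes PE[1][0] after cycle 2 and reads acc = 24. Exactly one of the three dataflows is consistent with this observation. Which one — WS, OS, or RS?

dataflow = RS

WS (3×2 grid), PE[1][0]:
  @0  [1,0]  acc 0  |  →0  ↓0
  @1  [1,0]  acc 57  |  →6  ↓57
  @2  [1,0]  acc 23  |  →1  ↓23
OS (2×2 grid), PE[1][0]:
  @0  [1,0]  acc 0  |  →0  ↓0
  @1  [1,0]  acc 18  |  →6  ↓3
  @2  [1,0]  acc 23  |  →1  ↓5
RS (2×3 grid), PE[1][0]:
  @0  [1,0]  acc 0  |  →0  ↓0
  @1  [1,0]  acc 18  |  →18  ↓3
  @2  [1,0]  acc 24  |  →24  ↓4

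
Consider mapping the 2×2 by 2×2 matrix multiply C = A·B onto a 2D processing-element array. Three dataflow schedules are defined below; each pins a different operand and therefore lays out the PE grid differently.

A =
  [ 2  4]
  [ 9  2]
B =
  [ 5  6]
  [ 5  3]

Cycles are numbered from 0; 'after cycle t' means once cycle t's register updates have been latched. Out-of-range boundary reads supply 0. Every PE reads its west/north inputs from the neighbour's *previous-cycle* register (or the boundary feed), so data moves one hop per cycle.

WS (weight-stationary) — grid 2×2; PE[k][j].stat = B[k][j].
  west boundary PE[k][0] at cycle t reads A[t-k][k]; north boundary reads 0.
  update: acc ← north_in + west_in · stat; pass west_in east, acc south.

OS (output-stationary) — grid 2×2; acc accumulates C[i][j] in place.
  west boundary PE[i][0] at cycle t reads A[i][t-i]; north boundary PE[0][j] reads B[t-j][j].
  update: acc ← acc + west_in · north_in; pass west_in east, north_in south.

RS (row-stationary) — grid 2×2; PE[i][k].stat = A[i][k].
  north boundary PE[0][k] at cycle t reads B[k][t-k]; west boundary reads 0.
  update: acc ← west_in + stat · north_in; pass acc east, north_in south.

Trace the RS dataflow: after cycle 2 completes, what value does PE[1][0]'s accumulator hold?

PE[1][0].acc = 54

Tracing RS — 2×2 array, target PE[1][0]:
  c0 r0c0: 10 / 10 / 5
  c0 r1c0: 0 / 0 / 0
  c1 r0c0: 12 / 12 / 6
  c1 r1c0: 45 / 45 / 5
  c2 r0c0: 0 / 0 / 0
  c2 r1c0: 54 / 54 / 6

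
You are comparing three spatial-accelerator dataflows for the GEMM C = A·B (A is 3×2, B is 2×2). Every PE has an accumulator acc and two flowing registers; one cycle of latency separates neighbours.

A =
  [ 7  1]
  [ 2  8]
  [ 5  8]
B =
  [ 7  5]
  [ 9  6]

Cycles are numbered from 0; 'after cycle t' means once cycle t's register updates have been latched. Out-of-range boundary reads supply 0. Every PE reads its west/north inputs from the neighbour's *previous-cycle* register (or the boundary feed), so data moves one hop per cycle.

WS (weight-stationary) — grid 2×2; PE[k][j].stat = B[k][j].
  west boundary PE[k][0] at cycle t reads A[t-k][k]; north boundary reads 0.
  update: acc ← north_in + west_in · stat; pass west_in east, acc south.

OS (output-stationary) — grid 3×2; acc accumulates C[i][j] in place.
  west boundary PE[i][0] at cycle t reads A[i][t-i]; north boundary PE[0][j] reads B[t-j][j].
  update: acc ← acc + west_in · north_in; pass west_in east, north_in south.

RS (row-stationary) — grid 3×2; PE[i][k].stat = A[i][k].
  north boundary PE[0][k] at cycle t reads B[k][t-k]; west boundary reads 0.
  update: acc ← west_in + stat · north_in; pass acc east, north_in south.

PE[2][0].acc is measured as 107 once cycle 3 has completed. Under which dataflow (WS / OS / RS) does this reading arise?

dataflow = OS

WS: PE[2][0] is outside its 2×2 grid.
— OS: 3×2; PE[2][0] trace:
  cycle 0: PE[2][0] → acc 0, east 0, south 0
  cycle 1: PE[2][0] → acc 0, east 0, south 0
  cycle 2: PE[2][0] → acc 35, east 5, south 7
  cycle 3: PE[2][0] → acc 107, east 8, south 9
— RS: 3×2; PE[2][0] trace:
  cycle 0: PE[2][0] → acc 0, east 0, south 0
  cycle 1: PE[2][0] → acc 0, east 0, south 0
  cycle 2: PE[2][0] → acc 35, east 35, south 7
  cycle 3: PE[2][0] → acc 25, east 25, south 5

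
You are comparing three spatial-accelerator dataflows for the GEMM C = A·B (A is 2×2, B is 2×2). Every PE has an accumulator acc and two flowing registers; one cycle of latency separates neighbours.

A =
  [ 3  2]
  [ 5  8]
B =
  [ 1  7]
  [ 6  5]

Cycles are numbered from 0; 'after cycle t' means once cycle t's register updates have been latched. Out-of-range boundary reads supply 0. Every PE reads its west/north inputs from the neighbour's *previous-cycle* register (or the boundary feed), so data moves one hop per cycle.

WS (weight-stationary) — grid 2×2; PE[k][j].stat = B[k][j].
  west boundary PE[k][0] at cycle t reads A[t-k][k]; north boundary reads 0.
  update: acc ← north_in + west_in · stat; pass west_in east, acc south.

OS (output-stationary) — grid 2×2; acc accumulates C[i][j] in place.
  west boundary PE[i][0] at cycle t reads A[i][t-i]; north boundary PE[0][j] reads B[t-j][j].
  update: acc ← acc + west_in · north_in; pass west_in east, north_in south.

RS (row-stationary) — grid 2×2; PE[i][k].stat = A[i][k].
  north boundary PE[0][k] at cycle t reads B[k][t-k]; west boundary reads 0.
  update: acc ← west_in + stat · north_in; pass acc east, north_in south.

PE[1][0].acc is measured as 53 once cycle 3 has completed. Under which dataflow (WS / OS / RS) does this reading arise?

— WS: 2×2; PE[1][0] trace:
  c0 r1c0: 0 / 0 / 0
  c1 r1c0: 15 / 2 / 15
  c2 r1c0: 53 / 8 / 53
  c3 r1c0: 0 / 0 / 0
— OS: 2×2; PE[1][0] trace:
  c0 r1c0: 0 / 0 / 0
  c1 r1c0: 5 / 5 / 1
  c2 r1c0: 53 / 8 / 6
  c3 r1c0: 53 / 0 / 0
— RS: 2×2; PE[1][0] trace:
  c0 r1c0: 0 / 0 / 0
  c1 r1c0: 5 / 5 / 1
  c2 r1c0: 35 / 35 / 7
  c3 r1c0: 0 / 0 / 0

dataflow = OS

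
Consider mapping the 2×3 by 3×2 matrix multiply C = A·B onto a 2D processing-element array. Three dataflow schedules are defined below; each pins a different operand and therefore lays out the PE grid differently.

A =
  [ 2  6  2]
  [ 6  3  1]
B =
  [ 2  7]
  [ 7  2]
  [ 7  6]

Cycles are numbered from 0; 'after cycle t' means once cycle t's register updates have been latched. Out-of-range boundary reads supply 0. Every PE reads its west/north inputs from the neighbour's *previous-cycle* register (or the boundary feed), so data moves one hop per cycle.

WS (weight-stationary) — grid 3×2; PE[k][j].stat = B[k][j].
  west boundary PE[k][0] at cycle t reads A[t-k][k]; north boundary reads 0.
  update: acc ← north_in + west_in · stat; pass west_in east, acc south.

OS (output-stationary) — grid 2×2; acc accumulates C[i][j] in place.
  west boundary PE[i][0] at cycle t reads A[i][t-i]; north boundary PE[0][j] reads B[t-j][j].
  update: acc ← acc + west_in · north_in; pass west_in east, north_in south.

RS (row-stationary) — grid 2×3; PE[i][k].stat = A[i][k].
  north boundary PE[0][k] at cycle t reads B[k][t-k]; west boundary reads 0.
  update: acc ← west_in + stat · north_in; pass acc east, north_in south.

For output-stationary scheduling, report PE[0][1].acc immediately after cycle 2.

PE[0][1].acc = 26

Tracing OS — 2×2 array, target PE[0][1]:
  after 0 — PE[0][0] acc=4, pass-E 2, pass-S 2
  after 0 — PE[0][1] acc=0, pass-E 0, pass-S 0
  after 1 — PE[0][0] acc=46, pass-E 6, pass-S 7
  after 1 — PE[0][1] acc=14, pass-E 2, pass-S 7
  after 2 — PE[0][0] acc=60, pass-E 2, pass-S 7
  after 2 — PE[0][1] acc=26, pass-E 6, pass-S 2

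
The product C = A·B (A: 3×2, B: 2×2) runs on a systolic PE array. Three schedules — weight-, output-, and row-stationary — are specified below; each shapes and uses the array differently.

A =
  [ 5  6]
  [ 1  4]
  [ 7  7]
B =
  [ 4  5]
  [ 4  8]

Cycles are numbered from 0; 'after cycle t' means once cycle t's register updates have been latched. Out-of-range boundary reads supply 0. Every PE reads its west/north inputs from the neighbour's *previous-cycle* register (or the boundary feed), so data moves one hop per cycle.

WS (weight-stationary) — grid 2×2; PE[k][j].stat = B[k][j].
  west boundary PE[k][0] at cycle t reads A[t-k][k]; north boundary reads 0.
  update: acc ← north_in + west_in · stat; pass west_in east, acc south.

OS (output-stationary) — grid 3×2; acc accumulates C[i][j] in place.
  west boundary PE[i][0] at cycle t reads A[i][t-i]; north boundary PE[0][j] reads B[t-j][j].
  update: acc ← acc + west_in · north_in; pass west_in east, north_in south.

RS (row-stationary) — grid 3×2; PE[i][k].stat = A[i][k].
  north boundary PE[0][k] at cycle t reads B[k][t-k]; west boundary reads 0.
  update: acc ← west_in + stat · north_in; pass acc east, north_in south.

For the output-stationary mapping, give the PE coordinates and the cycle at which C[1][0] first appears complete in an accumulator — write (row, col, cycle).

Under OS, C[1][0] lands at PE[1][0]:
  [0] (1,0) acc=0 (h:0 v:0)
  [1] (1,0) acc=4 (h:1 v:4)
  [2] (1,0) acc=20 (h:4 v:4)

(row, col, cycle) = (1, 0, 2)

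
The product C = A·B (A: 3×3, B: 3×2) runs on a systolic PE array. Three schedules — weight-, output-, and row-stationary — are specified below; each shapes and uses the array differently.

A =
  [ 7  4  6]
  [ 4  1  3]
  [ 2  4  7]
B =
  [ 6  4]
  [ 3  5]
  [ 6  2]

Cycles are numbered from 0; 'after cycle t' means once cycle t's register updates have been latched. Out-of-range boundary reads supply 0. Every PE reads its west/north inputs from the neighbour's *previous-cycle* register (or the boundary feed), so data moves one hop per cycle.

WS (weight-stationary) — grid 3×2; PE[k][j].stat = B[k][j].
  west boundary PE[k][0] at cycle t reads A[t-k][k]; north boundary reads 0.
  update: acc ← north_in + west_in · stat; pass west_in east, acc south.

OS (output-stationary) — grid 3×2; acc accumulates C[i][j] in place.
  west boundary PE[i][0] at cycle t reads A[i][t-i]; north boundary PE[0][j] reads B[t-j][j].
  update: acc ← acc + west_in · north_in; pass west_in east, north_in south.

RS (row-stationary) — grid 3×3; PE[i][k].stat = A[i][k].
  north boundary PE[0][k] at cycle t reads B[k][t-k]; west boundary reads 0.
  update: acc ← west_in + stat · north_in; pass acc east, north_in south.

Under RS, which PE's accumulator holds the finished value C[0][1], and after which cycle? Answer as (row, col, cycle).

(row, col, cycle) = (0, 2, 3)

RS — PE[0][2] is where C[0][1] collects:
  step 0 · PE0,2: acc=0; fwd→0 fwd↓0
  step 1 · PE0,2: acc=0; fwd→0 fwd↓0
  step 2 · PE0,2: acc=90; fwd→90 fwd↓6
  step 3 · PE0,2: acc=60; fwd→60 fwd↓2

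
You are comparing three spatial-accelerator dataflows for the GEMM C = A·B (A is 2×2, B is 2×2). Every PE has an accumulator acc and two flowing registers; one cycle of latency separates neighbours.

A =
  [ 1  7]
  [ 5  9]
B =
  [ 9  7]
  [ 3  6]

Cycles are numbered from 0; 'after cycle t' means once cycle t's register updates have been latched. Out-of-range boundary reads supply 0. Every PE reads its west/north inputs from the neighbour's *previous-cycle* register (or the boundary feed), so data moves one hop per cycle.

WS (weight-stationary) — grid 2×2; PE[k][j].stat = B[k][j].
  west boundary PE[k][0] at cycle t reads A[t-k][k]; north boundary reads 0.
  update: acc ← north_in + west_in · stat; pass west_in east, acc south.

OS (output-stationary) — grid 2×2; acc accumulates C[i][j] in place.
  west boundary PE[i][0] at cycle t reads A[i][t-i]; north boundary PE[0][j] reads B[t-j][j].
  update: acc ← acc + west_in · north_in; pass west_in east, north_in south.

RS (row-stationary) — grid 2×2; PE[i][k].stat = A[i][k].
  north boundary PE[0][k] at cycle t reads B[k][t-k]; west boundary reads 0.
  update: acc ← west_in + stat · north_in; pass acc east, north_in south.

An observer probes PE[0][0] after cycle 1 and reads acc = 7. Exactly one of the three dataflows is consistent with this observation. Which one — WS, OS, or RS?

WS (2×2 grid), PE[0][0]:
  step 0 · PE0,0: acc=9; fwd→1 fwd↓9
  step 1 · PE0,0: acc=45; fwd→5 fwd↓45
OS (2×2 grid), PE[0][0]:
  step 0 · PE0,0: acc=9; fwd→1 fwd↓9
  step 1 · PE0,0: acc=30; fwd→7 fwd↓3
RS (2×2 grid), PE[0][0]:
  step 0 · PE0,0: acc=9; fwd→9 fwd↓9
  step 1 · PE0,0: acc=7; fwd→7 fwd↓7

dataflow = RS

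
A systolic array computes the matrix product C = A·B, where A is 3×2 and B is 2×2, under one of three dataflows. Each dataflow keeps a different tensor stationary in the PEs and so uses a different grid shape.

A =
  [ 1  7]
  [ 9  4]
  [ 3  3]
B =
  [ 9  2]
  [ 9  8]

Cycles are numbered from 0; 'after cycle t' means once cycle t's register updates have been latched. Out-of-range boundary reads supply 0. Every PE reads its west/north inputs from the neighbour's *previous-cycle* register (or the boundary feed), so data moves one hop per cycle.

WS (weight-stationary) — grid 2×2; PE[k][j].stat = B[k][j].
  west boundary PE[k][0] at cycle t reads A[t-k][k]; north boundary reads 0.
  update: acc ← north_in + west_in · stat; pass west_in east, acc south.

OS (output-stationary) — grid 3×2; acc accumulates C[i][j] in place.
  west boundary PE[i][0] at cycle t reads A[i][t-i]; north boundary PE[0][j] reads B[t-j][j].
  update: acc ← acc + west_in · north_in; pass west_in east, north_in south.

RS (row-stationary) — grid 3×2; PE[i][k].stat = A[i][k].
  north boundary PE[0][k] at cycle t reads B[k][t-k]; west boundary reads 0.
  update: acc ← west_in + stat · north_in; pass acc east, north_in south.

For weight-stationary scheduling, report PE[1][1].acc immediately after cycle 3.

PE[1][1].acc = 50

Tracing WS — 2×2 array, target PE[1][1]:
  after 0 — PE[0][1] acc=0, pass-E 0, pass-S 0
  after 0 — PE[1][0] acc=0, pass-E 0, pass-S 0
  after 0 — PE[1][1] acc=0, pass-E 0, pass-S 0
  after 1 — PE[0][1] acc=2, pass-E 1, pass-S 2
  after 1 — PE[1][0] acc=72, pass-E 7, pass-S 72
  after 1 — PE[1][1] acc=0, pass-E 0, pass-S 0
  after 2 — PE[0][1] acc=18, pass-E 9, pass-S 18
  after 2 — PE[1][0] acc=117, pass-E 4, pass-S 117
  after 2 — PE[1][1] acc=58, pass-E 7, pass-S 58
  after 3 — PE[0][1] acc=6, pass-E 3, pass-S 6
  after 3 — PE[1][0] acc=54, pass-E 3, pass-S 54
  after 3 — PE[1][1] acc=50, pass-E 4, pass-S 50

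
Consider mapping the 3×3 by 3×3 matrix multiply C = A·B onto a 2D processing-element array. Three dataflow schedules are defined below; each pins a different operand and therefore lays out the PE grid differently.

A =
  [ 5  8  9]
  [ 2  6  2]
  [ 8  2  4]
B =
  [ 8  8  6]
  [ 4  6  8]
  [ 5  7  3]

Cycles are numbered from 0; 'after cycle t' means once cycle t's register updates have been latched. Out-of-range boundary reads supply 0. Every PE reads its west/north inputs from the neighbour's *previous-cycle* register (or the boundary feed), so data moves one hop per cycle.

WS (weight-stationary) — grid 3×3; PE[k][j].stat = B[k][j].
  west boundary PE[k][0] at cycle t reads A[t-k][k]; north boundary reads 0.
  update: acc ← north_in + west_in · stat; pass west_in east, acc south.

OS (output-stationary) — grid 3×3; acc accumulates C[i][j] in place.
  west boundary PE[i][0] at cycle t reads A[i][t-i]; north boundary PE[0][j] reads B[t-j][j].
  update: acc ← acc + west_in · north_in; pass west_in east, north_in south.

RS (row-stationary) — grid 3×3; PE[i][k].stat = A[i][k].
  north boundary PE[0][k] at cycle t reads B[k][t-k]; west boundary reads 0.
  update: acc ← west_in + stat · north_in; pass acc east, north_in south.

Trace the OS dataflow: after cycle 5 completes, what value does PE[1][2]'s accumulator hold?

PE[1][2].acc = 66

OS on a 3×3 grid — tracing PE[1][2] and its feeders:
  @0  [0,2]  acc 0  |  →0  ↓0
  @0  [1,1]  acc 0  |  →0  ↓0
  @0  [1,2]  acc 0  |  →0  ↓0
  @1  [0,2]  acc 0  |  →0  ↓0
  @1  [1,1]  acc 0  |  →0  ↓0
  @1  [1,2]  acc 0  |  →0  ↓0
  @2  [0,2]  acc 30  |  →5  ↓6
  @2  [1,1]  acc 16  |  →2  ↓8
  @2  [1,2]  acc 0  |  →0  ↓0
  @3  [0,2]  acc 94  |  →8  ↓8
  @3  [1,1]  acc 52  |  →6  ↓6
  @3  [1,2]  acc 12  |  →2  ↓6
  @4  [0,2]  acc 121  |  →9  ↓3
  @4  [1,1]  acc 66  |  →2  ↓7
  @4  [1,2]  acc 60  |  →6  ↓8
  @5  [0,2]  acc 121  |  →0  ↓0
  @5  [1,1]  acc 66  |  →0  ↓0
  @5  [1,2]  acc 66  |  →2  ↓3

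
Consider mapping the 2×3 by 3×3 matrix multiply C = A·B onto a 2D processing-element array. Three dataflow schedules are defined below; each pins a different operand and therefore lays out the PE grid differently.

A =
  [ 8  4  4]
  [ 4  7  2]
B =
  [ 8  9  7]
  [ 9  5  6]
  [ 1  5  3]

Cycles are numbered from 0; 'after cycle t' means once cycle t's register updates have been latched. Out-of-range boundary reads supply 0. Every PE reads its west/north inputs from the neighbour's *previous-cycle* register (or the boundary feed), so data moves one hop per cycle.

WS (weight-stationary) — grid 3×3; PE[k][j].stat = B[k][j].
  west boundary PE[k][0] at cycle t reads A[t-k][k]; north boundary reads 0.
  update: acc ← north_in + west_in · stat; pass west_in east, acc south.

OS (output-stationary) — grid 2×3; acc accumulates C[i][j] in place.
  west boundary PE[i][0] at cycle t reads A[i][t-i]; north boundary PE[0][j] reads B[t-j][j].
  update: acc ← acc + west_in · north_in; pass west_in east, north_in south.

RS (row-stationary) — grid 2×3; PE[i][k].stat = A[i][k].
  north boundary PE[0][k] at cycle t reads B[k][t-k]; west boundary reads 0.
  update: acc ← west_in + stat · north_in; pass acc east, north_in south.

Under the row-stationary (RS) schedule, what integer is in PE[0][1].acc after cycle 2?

RS 2×3: PE[0][1] cycle-by-cycle (with neighbour feeds):
  0: (0,0).acc=64  regs=<64,8>
  0: (0,1).acc=0  regs=<0,0>
  1: (0,0).acc=72  regs=<72,9>
  1: (0,1).acc=100  regs=<100,9>
  2: (0,0).acc=56  regs=<56,7>
  2: (0,1).acc=92  regs=<92,5>

PE[0][1].acc = 92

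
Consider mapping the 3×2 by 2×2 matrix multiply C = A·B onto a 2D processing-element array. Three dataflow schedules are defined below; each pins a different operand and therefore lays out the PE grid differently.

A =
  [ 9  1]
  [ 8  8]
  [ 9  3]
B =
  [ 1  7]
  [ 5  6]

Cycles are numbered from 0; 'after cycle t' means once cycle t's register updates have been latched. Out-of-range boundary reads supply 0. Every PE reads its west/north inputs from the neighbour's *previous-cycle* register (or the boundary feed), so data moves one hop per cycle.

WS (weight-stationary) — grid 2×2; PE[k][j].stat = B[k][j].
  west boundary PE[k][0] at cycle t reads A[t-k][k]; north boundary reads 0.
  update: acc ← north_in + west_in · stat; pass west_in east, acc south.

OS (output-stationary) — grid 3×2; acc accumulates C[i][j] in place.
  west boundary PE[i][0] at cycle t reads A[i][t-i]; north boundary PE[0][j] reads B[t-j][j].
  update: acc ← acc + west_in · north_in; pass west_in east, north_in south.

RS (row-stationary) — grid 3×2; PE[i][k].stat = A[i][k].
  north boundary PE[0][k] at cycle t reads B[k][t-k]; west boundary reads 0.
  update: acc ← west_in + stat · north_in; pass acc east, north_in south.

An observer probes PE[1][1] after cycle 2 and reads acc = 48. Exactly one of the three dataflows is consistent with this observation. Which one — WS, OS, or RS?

dataflow = RS

WS [2×2] PE[1][1] across cycles:
  [0] (1,1) acc=0 (h:0 v:0)
  [1] (1,1) acc=0 (h:0 v:0)
  [2] (1,1) acc=69 (h:1 v:69)
OS [3×2] PE[1][1] across cycles:
  [0] (1,1) acc=0 (h:0 v:0)
  [1] (1,1) acc=0 (h:0 v:0)
  [2] (1,1) acc=56 (h:8 v:7)
RS [3×2] PE[1][1] across cycles:
  [0] (1,1) acc=0 (h:0 v:0)
  [1] (1,1) acc=0 (h:0 v:0)
  [2] (1,1) acc=48 (h:48 v:5)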